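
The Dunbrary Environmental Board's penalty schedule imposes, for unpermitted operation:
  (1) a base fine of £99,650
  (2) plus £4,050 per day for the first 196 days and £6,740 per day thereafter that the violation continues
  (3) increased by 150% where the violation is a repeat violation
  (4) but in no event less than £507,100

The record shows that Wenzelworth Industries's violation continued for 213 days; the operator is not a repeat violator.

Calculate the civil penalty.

First 196 days: 196 × £4,050 = £793,800
Remaining days: (213 − 196) × £6,740 = £114,580
Per-day component: £793,800 + £114,580 = £908,380
Base plus per-day: £99,650 + £908,380 = £1,008,030
The operator is not a repeat violator: no 150% increase.
Minimum £507,100: £1,008,030 meets the minimum, no increase.

£1,008,030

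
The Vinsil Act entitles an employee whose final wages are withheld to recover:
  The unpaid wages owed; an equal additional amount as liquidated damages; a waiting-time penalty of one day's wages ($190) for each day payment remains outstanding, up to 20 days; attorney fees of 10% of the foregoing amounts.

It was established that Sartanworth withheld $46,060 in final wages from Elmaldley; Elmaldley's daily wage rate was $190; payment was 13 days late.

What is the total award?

Liquidated damages (equal amount): $46,060
Penalty days: min(13, 20) = 13
Waiting-time penalty: 13 × $190 = $2,470
Subtotal: $46,060 + $46,060 + $2,470 = $94,590
Attorney fees: 10% of $94,590 = $9,459
Total award: $94,590 + $9,459 = $104,049

Total award: $104,049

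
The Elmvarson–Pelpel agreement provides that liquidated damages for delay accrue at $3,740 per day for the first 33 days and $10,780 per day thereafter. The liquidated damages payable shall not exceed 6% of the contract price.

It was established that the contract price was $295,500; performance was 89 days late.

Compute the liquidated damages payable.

First 33 days: 33 × $3,740 = $123,420
Remaining days: (89 − 33) × $10,780 = $603,680
Accrued per-day damages: $123,420 + $603,680 = $727,100
Cap: 6% of $295,500 = $17,730
Cap at $17,730: $727,100 exceeds the cap → $17,730

Liquidated damages: $17,730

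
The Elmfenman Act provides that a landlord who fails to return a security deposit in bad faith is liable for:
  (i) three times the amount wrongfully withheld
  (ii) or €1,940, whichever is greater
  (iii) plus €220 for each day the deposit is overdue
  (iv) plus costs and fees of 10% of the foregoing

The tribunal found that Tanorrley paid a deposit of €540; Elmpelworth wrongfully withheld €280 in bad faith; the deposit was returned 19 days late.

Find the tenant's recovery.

€6,732

Trebled: 3 × €280 = €840
Minimum €1,940: €840 is below the minimum → €1,940
Late-return penalty: 19 × €220 = €4,180
Damages plus late penalty: €1,940 + €4,180 = €6,120
Costs and fees: 10% of €6,120 = €612
Total recovery: €6,120 + €612 = €6,732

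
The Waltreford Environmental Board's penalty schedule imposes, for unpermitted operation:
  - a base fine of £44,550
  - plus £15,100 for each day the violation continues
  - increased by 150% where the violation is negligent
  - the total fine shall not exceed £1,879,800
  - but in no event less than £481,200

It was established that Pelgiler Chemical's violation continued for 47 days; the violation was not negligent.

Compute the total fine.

Per-day component: 47 × £15,100 = £709,700
Base plus per-day: £44,550 + £709,700 = £754,250
The violation was not negligent: no 150% increase.
Cap at £1,879,800: £754,250 is within the cap, no reduction.
Minimum £481,200: £754,250 meets the minimum, no increase.

£754,250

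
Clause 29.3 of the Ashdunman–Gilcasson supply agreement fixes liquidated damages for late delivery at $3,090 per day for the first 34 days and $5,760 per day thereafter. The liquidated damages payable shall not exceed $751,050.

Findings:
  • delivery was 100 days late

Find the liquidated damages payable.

First 34 days: 34 × $3,090 = $105,060
Remaining days: (100 − 34) × $5,760 = $380,160
Accrued per-day damages: $105,060 + $380,160 = $485,220
Cap at $751,050: $485,220 is within the cap, no reduction.

$485,220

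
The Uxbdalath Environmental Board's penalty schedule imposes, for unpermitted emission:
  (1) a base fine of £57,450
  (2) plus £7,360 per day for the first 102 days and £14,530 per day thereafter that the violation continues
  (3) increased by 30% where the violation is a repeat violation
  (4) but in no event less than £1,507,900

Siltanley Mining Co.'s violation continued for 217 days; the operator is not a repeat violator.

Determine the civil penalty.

£2,479,120

First 102 days: 102 × £7,360 = £750,720
Remaining days: (217 − 102) × £14,530 = £1,670,950
Per-day component: £750,720 + £1,670,950 = £2,421,670
Base plus per-day: £57,450 + £2,421,670 = £2,479,120
The operator is not a repeat violator: no 30% increase.
Minimum £1,507,900: £2,479,120 meets the minimum, no increase.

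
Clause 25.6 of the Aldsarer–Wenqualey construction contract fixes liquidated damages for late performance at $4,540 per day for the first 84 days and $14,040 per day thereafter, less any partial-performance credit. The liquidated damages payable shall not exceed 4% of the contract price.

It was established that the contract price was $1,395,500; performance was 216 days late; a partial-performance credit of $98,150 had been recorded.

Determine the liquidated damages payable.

$55,820

First 84 days: 84 × $4,540 = $381,360
Remaining days: (216 − 84) × $14,040 = $1,853,280
Accrued per-day damages: $381,360 + $1,853,280 = $2,234,640
Less partial-performance credit: $2,234,640 − $98,150 = $2,136,490
Cap: 4% of $1,395,500 = $55,820
Cap at $55,820: $2,136,490 exceeds the cap → $55,820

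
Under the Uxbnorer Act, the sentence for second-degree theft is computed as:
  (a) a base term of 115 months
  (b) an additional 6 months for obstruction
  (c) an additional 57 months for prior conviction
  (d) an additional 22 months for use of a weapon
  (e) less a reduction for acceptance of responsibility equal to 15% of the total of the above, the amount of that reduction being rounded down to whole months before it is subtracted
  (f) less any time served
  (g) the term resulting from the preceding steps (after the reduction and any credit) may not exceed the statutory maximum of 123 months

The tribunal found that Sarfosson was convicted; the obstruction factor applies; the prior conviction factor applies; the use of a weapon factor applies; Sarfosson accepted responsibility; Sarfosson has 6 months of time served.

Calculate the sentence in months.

Obstruction enhancement: +6 months
Prior conviction enhancement: +57 months
Use of a weapon enhancement: +22 months
Adjusted term: 115 months + 6 months + 57 months + 22 months = 200 months
Acceptance of responsibility reduction: 15% of 200 months = 30 months (rounded down)
After reduction: 200 − 30 = 170 months
Less time served: 170 months − 6 months = 164 months
Cap at 123 months: 164 months exceeds the cap → 123 months

123 months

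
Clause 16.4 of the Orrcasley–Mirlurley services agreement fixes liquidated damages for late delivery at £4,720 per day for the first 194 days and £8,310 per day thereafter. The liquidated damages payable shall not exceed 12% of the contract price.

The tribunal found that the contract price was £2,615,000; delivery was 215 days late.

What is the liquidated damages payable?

First 194 days: 194 × £4,720 = £915,680
Remaining days: (215 − 194) × £8,310 = £174,510
Accrued per-day damages: £915,680 + £174,510 = £1,090,190
Cap: 12% of £2,615,000 = £313,800
Cap at £313,800: £1,090,190 exceeds the cap → £313,800

£313,800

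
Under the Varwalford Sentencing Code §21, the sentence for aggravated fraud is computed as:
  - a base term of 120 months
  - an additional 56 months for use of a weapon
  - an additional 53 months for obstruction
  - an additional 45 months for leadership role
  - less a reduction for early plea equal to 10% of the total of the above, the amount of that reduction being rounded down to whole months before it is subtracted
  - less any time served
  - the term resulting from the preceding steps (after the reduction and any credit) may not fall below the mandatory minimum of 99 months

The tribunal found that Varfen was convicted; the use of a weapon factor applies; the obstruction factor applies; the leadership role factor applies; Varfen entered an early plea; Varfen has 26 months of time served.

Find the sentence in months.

Use of a weapon enhancement: +56 months
Obstruction enhancement: +53 months
Leadership role enhancement: +45 months
Adjusted term: 120 months + 56 months + 53 months + 45 months = 274 months
Early plea reduction: 10% of 274 months = 27 months (rounded down)
After reduction: 274 − 27 = 247 months
Less time served: 247 months − 26 months = 221 months
Minimum 99 months: 221 months meets the minimum, no increase.

221 months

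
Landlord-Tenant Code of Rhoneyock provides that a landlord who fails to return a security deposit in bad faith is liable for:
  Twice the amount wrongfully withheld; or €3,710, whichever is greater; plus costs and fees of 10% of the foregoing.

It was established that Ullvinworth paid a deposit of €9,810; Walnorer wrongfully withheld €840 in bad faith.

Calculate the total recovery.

Recovery: €4,081

Doubled: 2 × €840 = €1,680
Minimum €3,710: €1,680 is below the minimum → €3,710
Costs and fees: 10% of €3,710 = €371
Total recovery: €3,710 + €371 = €4,081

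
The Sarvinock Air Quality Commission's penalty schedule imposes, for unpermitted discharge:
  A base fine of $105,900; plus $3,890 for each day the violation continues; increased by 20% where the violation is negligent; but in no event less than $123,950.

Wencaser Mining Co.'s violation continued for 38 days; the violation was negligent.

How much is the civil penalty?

$304,464

Per-day component: 38 × $3,890 = $147,820
Base plus per-day: $105,900 + $147,820 = $253,720
Enhancement: 20% of $253,720 = $50,744
Enhanced fine: $253,720 + $50,744 = $304,464
Minimum $123,950: $304,464 meets the minimum, no increase.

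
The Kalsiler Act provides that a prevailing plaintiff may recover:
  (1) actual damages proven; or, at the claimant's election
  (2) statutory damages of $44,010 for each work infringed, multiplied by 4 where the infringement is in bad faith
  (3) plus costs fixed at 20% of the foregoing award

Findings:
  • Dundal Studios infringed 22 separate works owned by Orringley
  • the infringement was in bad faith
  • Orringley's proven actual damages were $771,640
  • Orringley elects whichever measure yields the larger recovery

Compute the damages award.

Award: $4,647,456

Statutory damages: 22 × $44,010 = $968,220
Multiplied by 4: 4 × $968,220 = $3,872,880
Greater of actual damages ($771,640) or enhanced statutory damages ($3,872,880): $3,872,880
Costs: 20% of $3,872,880 = $774,576
Award plus costs: $3,872,880 + $774,576 = $4,647,456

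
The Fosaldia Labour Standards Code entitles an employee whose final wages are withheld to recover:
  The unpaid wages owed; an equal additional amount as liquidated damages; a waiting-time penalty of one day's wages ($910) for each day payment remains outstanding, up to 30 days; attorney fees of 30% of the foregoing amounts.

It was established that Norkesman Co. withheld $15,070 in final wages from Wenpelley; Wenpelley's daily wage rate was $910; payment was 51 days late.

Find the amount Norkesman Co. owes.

$74,672

Liquidated damages (equal amount): $15,070
Penalty days: min(51, 30) = 30
Waiting-time penalty: 30 × $910 = $27,300
Subtotal: $15,070 + $15,070 + $27,300 = $57,440
Attorney fees: 30% of $57,440 = $17,232
Total award: $57,440 + $17,232 = $74,672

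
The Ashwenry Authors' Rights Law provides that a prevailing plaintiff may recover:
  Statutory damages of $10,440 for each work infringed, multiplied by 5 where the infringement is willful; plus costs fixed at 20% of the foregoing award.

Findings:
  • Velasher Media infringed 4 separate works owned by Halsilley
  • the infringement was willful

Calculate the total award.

Statutory damages: 4 × $10,440 = $41,760
Multiplied by 5: 5 × $41,760 = $208,800
Costs: 20% of $208,800 = $41,760
Award plus costs: $208,800 + $41,760 = $250,560

$250,560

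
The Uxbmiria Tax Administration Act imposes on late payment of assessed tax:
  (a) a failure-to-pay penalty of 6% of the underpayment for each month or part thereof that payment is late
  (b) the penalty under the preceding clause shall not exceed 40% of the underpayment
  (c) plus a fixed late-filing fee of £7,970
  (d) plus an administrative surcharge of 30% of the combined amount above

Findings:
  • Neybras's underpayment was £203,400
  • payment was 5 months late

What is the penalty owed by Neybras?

Accrued rate: 6% × 5 = 30%, capped at 40% → 30%
Failure-to-pay penalty: 30% of £203,400 = £61,020
Penalty before surcharge: £61,020 + £7,970 = £68,990
Administrative surcharge: 30% of £68,990 = £20,697
Total penalty: £68,990 + £20,697 = £89,687

£89,687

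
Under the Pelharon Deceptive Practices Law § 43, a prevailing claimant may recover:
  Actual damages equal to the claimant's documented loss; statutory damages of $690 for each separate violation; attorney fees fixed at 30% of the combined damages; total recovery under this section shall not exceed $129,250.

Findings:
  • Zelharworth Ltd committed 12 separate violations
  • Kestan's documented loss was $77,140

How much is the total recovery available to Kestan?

Statutory damages: 12 × $690 = $8,280
Combined damages: $77,140 + $8,280 = $85,420
Attorney fees: 30% of $85,420 = $25,626
Total before cap: $85,420 + $25,626 = $111,046
Cap at $129,250: $111,046 is within the cap, no reduction.

$111,046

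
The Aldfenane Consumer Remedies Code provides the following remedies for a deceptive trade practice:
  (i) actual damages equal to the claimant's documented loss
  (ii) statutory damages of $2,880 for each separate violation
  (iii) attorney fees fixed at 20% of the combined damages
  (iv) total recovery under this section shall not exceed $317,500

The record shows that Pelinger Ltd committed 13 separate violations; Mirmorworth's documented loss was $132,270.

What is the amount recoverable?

$203,652

Statutory damages: 13 × $2,880 = $37,440
Combined damages: $132,270 + $37,440 = $169,710
Attorney fees: 20% of $169,710 = $33,942
Total before cap: $169,710 + $33,942 = $203,652
Cap at $317,500: $203,652 is within the cap, no reduction.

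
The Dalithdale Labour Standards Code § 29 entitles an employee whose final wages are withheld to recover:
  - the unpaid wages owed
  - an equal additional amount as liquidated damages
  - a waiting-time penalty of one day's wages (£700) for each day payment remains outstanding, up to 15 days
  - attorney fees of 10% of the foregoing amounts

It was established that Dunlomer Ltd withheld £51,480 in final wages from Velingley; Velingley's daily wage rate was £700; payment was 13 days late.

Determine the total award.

Liquidated damages (equal amount): £51,480
Penalty days: min(13, 15) = 13
Waiting-time penalty: 13 × £700 = £9,100
Subtotal: £51,480 + £51,480 + £9,100 = £112,060
Attorney fees: 10% of £112,060 = £11,206
Total award: £112,060 + £11,206 = £123,266

£123,266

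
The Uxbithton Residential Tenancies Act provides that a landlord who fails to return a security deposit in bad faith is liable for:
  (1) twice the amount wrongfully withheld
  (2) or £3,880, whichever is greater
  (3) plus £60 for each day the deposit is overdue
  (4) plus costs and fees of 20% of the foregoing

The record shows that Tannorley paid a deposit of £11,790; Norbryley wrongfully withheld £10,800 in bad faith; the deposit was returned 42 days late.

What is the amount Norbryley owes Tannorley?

£28,944

Doubled: 2 × £10,800 = £21,600
Minimum £3,880: £21,600 meets the minimum, no increase.
Late-return penalty: 42 × £60 = £2,520
Damages plus late penalty: £21,600 + £2,520 = £24,120
Costs and fees: 20% of £24,120 = £4,824
Total recovery: £24,120 + £4,824 = £28,944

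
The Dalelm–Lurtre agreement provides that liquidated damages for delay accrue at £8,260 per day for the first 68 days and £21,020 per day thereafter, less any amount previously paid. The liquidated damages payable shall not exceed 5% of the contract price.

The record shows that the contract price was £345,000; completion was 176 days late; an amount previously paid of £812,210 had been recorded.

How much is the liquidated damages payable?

£17,250

First 68 days: 68 × £8,260 = £561,680
Remaining days: (176 − 68) × £21,020 = £2,270,160
Accrued per-day damages: £561,680 + £2,270,160 = £2,831,840
Less amount previously paid: £2,831,840 − £812,210 = £2,019,630
Cap: 5% of £345,000 = £17,250
Cap at £17,250: £2,019,630 exceeds the cap → £17,250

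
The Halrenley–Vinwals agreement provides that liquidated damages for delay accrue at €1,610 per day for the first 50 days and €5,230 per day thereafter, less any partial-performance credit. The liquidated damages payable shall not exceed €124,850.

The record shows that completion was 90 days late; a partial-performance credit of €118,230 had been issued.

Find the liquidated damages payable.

First 50 days: 50 × €1,610 = €80,500
Remaining days: (90 − 50) × €5,230 = €209,200
Accrued per-day damages: €80,500 + €209,200 = €289,700
Less partial-performance credit: €289,700 − €118,230 = €171,470
Cap at €124,850: €171,470 exceeds the cap → €124,850

€124,850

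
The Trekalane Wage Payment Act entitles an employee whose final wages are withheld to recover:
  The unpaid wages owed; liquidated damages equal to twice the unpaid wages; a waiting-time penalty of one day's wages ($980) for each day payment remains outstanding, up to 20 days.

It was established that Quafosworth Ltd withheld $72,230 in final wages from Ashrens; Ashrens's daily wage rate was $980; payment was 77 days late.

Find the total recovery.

Doubled: 2 × $72,230 = $144,460
Penalty days: min(77, 20) = 20
Waiting-time penalty: 20 × $980 = $19,600
Total award: $72,230 + $144,460 + $19,600 = $236,290

$236,290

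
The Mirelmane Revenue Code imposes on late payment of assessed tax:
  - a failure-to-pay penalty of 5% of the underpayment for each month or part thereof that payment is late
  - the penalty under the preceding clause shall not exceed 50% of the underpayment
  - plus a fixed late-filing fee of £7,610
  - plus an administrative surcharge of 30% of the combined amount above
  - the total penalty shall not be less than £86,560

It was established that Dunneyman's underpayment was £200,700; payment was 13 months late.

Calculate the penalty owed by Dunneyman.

Accrued rate: 5% × 13 = 65%, capped at 50% → 50%
Failure-to-pay penalty: 50% of £200,700 = £100,350
Penalty before surcharge: £100,350 + £7,610 = £107,960
Administrative surcharge: 30% of £107,960 = £32,388
Total penalty: £107,960 + £32,388 = £140,348
Minimum £86,560: £140,348 meets the minimum, no increase.

Penalty: £140,348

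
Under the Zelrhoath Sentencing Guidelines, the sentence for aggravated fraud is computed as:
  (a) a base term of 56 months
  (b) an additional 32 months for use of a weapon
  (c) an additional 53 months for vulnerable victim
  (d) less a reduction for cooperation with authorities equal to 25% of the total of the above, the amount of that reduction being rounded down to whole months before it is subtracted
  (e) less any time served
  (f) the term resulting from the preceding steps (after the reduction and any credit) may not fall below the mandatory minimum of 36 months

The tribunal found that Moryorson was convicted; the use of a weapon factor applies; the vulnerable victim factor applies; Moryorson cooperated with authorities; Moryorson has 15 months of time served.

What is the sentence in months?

Use of a weapon enhancement: +32 months
Vulnerable victim enhancement: +53 months
Adjusted term: 56 months + 32 months + 53 months = 141 months
Cooperation with authorities reduction: 25% of 141 months = 35 months (rounded down)
After reduction: 141 − 35 = 106 months
Less time served: 106 months − 15 months = 91 months
Minimum 36 months: 91 months meets the minimum, no increase.

Sentence: 91 months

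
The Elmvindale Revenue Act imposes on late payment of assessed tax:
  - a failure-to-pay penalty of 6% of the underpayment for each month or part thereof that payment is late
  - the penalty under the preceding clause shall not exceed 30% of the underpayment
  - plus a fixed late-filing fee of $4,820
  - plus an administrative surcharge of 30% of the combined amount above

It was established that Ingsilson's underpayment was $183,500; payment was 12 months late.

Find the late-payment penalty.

Accrued rate: 6% × 12 = 72%, capped at 30% → 30%
Failure-to-pay penalty: 30% of $183,500 = $55,050
Penalty before surcharge: $55,050 + $4,820 = $59,870
Administrative surcharge: 30% of $59,870 = $17,961
Total penalty: $59,870 + $17,961 = $77,831

$77,831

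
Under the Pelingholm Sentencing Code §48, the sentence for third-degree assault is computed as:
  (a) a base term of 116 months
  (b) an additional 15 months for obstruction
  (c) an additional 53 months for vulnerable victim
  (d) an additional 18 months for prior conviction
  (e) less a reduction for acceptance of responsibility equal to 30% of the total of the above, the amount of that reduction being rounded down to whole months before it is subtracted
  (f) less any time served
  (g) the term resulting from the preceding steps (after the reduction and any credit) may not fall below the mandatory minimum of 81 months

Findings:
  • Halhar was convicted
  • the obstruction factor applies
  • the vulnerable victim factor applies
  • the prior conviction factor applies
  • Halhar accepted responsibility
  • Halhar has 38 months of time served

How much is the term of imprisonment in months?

104 months

Obstruction enhancement: +15 months
Vulnerable victim enhancement: +53 months
Prior conviction enhancement: +18 months
Adjusted term: 116 months + 15 months + 53 months + 18 months = 202 months
Acceptance of responsibility reduction: 30% of 202 months = 60 months (rounded down)
After reduction: 202 − 60 = 142 months
Less time served: 142 months − 38 months = 104 months
Minimum 81 months: 104 months meets the minimum, no increase.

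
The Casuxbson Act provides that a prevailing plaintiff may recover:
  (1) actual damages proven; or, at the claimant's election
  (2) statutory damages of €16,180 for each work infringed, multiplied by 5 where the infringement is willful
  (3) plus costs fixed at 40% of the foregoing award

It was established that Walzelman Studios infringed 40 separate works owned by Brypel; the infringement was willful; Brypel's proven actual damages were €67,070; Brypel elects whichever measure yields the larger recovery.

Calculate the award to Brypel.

Statutory damages: 40 × €16,180 = €647,200
Multiplied by 5: 5 × €647,200 = €3,236,000
Greater of actual damages (€67,070) or enhanced statutory damages (€3,236,000): €3,236,000
Costs: 40% of €3,236,000 = €1,294,400
Award plus costs: €3,236,000 + €1,294,400 = €4,530,400

€4,530,400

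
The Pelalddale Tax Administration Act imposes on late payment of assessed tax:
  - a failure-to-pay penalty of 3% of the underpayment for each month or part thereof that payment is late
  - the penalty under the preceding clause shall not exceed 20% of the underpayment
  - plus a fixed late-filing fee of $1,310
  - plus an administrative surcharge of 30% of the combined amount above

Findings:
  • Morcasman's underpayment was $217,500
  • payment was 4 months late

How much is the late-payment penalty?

Accrued rate: 3% × 4 = 12%, capped at 20% → 12%
Failure-to-pay penalty: 12% of $217,500 = $26,100
Penalty before surcharge: $26,100 + $1,310 = $27,410
Administrative surcharge: 30% of $27,410 = $8,223
Total penalty: $27,410 + $8,223 = $35,633

$35,633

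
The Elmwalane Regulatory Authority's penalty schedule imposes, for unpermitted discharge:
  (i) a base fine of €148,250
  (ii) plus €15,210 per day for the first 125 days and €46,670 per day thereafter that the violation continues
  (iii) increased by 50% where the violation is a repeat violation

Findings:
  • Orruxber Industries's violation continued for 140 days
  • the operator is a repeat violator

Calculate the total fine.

First 125 days: 125 × €15,210 = €1,901,250
Remaining days: (140 − 125) × €46,670 = €700,050
Per-day component: €1,901,250 + €700,050 = €2,601,300
Base plus per-day: €148,250 + €2,601,300 = €2,749,550
Enhancement: 50% of €2,749,550 = €1,374,775
Enhanced fine: €2,749,550 + €1,374,775 = €4,124,325

€4,124,325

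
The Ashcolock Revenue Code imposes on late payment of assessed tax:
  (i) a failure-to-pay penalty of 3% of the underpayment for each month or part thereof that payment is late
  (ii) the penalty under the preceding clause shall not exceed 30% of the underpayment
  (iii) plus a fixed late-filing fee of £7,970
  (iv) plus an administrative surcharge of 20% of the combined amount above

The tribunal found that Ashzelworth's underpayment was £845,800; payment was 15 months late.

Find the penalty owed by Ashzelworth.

Accrued rate: 3% × 15 = 45%, capped at 30% → 30%
Failure-to-pay penalty: 30% of £845,800 = £253,740
Penalty before surcharge: £253,740 + £7,970 = £261,710
Administrative surcharge: 20% of £261,710 = £52,342
Total penalty: £261,710 + £52,342 = £314,052

Penalty: £314,052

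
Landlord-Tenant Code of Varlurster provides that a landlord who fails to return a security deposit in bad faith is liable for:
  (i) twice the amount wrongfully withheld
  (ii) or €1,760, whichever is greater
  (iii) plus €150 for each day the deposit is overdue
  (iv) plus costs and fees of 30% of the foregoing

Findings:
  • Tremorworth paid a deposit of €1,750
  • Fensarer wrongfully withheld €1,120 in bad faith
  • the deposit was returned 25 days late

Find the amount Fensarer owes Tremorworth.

€7,787

Doubled: 2 × €1,120 = €2,240
Minimum €1,760: €2,240 meets the minimum, no increase.
Late-return penalty: 25 × €150 = €3,750
Damages plus late penalty: €2,240 + €3,750 = €5,990
Costs and fees: 30% of €5,990 = €1,797
Total recovery: €5,990 + €1,797 = €7,787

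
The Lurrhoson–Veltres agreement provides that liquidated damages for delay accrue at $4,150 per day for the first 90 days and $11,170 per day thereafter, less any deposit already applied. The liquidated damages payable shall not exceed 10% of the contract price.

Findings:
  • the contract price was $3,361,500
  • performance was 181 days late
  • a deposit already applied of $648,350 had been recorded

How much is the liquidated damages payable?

First 90 days: 90 × $4,150 = $373,500
Remaining days: (181 − 90) × $11,170 = $1,016,470
Accrued per-day damages: $373,500 + $1,016,470 = $1,389,970
Less deposit already applied: $1,389,970 − $648,350 = $741,620
Cap: 10% of $3,361,500 = $336,150
Cap at $336,150: $741,620 exceeds the cap → $336,150

$336,150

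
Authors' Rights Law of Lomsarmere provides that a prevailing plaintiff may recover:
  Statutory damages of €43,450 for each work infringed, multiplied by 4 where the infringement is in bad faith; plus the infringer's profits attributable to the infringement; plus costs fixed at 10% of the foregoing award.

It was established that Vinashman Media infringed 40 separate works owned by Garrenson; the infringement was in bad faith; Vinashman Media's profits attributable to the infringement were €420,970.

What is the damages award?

Statutory damages: 40 × €43,450 = €1,738,000
Multiplied by 4: 4 × €1,738,000 = €6,952,000
Combined award: €6,952,000 + €420,970 = €7,372,970
Costs: 10% of €7,372,970 = €737,297
Award plus costs: €7,372,970 + €737,297 = €8,110,267

€8,110,267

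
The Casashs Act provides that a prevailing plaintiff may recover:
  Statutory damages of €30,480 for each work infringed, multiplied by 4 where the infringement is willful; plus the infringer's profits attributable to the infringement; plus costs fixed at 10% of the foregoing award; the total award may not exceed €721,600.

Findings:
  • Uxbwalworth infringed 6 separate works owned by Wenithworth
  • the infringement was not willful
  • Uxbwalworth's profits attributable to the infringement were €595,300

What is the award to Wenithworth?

Statutory damages: 6 × €30,480 = €182,880
Infringement not willful: no ×4 enhancement.
Combined award: €182,880 + €595,300 = €778,180
Costs: 10% of €778,180 = €77,818
Award plus costs: €778,180 + €77,818 = €855,998
Cap at €721,600: €855,998 exceeds the cap → €721,600

€721,600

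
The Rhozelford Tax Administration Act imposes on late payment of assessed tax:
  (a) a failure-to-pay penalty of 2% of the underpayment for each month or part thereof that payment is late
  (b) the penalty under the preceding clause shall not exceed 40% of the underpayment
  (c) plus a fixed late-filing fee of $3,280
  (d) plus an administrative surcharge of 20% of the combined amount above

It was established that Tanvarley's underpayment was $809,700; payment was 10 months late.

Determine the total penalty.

Accrued rate: 2% × 10 = 20%, capped at 40% → 20%
Failure-to-pay penalty: 20% of $809,700 = $161,940
Penalty before surcharge: $161,940 + $3,280 = $165,220
Administrative surcharge: 20% of $165,220 = $33,044
Total penalty: $165,220 + $33,044 = $198,264

$198,264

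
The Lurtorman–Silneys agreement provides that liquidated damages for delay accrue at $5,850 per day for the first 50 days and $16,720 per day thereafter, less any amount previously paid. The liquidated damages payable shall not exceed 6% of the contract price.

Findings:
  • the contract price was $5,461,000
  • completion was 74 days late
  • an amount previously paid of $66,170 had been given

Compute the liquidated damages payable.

$327,660

First 50 days: 50 × $5,850 = $292,500
Remaining days: (74 − 50) × $16,720 = $401,280
Accrued per-day damages: $292,500 + $401,280 = $693,780
Less amount previously paid: $693,780 − $66,170 = $627,610
Cap: 6% of $5,461,000 = $327,660
Cap at $327,660: $627,610 exceeds the cap → $327,660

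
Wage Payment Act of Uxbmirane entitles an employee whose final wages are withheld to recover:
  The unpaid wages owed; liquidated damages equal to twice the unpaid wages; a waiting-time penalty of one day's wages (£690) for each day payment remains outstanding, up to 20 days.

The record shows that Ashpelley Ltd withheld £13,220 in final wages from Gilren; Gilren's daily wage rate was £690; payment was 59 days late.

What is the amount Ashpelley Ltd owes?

Doubled: 2 × £13,220 = £26,440
Penalty days: min(59, 20) = 20
Waiting-time penalty: 20 × £690 = £13,800
Total award: £13,220 + £26,440 + £13,800 = £53,460

£53,460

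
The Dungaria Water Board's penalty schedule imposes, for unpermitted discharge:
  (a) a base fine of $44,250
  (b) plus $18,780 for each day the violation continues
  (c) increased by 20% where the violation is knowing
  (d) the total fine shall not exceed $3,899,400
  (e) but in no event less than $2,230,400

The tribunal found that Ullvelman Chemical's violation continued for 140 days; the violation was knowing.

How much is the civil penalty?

Per-day component: 140 × $18,780 = $2,629,200
Base plus per-day: $44,250 + $2,629,200 = $2,673,450
Enhancement: 20% of $2,673,450 = $534,690
Enhanced fine: $2,673,450 + $534,690 = $3,208,140
Cap at $3,899,400: $3,208,140 is within the cap, no reduction.
Minimum $2,230,400: $3,208,140 meets the minimum, no increase.

$3,208,140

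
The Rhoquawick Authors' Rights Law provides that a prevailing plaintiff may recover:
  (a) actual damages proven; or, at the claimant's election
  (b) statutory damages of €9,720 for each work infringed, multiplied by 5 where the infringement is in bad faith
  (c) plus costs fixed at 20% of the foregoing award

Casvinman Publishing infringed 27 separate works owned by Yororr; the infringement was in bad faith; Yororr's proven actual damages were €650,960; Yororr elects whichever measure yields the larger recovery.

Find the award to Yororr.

€1,574,640

Statutory damages: 27 × €9,720 = €262,440
Multiplied by 5: 5 × €262,440 = €1,312,200
Greater of actual damages (€650,960) or enhanced statutory damages (€1,312,200): €1,312,200
Costs: 20% of €1,312,200 = €262,440
Award plus costs: €1,312,200 + €262,440 = €1,574,640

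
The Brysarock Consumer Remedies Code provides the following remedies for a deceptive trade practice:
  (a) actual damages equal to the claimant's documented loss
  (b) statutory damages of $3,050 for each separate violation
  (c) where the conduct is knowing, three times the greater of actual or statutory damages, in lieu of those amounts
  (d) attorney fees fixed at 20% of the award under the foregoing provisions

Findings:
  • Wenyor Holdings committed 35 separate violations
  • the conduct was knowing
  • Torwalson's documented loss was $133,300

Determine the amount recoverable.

$479,880

Statutory damages: 35 × $3,050 = $106,750
Greater of actual damages ($133,300) or statutory damages ($106,750): $133,300
Trebled: 3 × $133,300 = $399,900
Attorney fees: 20% of $399,900 = $79,980
Total recovery: $399,900 + $79,980 = $479,880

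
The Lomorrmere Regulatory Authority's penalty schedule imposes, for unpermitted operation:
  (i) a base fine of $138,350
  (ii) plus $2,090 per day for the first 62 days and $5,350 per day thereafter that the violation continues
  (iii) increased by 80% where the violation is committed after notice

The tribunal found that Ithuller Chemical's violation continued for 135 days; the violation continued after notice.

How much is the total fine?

First 62 days: 62 × $2,090 = $129,580
Remaining days: (135 − 62) × $5,350 = $390,550
Per-day component: $129,580 + $390,550 = $520,130
Base plus per-day: $138,350 + $520,130 = $658,480
Enhancement: 80% of $658,480 = $526,784
Enhanced fine: $658,480 + $526,784 = $1,185,264

$1,185,264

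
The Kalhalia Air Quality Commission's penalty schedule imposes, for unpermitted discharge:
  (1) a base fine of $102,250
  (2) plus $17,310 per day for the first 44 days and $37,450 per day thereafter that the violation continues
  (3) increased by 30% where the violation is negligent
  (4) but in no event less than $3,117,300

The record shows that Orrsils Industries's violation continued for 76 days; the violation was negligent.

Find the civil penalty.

$3,117,300

First 44 days: 44 × $17,310 = $761,640
Remaining days: (76 − 44) × $37,450 = $1,198,400
Per-day component: $761,640 + $1,198,400 = $1,960,040
Base plus per-day: $102,250 + $1,960,040 = $2,062,290
Enhancement: 30% of $2,062,290 = $618,687
Enhanced fine: $2,062,290 + $618,687 = $2,680,977
Minimum $3,117,300: $2,680,977 is below the minimum → $3,117,300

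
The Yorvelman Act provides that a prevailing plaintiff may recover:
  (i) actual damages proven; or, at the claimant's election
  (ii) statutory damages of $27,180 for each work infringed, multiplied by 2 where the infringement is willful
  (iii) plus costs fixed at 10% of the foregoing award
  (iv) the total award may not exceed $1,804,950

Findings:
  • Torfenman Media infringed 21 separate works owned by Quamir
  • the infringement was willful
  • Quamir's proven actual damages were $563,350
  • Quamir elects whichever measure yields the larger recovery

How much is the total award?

$1,255,716

Statutory damages: 21 × $27,180 = $570,780
Doubled: 2 × $570,780 = $1,141,560
Greater of actual damages ($563,350) or enhanced statutory damages ($1,141,560): $1,141,560
Costs: 10% of $1,141,560 = $114,156
Award plus costs: $1,141,560 + $114,156 = $1,255,716
Cap at $1,804,950: $1,255,716 is within the cap, no reduction.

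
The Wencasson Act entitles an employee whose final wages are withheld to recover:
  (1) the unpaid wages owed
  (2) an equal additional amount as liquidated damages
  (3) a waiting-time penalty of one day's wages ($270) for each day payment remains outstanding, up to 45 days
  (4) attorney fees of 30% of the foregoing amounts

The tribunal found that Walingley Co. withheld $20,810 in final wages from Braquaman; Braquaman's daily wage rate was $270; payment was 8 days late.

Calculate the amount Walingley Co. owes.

$56,914

Liquidated damages (equal amount): $20,810
Penalty days: min(8, 45) = 8
Waiting-time penalty: 8 × $270 = $2,160
Subtotal: $20,810 + $20,810 + $2,160 = $43,780
Attorney fees: 30% of $43,780 = $13,134
Total award: $43,780 + $13,134 = $56,914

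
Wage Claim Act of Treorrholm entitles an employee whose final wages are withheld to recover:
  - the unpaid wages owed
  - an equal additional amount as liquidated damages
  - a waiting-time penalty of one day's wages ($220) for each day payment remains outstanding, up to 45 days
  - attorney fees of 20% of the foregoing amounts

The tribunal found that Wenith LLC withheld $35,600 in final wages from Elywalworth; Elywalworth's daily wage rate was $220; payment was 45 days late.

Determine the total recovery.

$97,320

Liquidated damages (equal amount): $35,600
Penalty days: min(45, 45) = 45
Waiting-time penalty: 45 × $220 = $9,900
Subtotal: $35,600 + $35,600 + $9,900 = $81,100
Attorney fees: 20% of $81,100 = $16,220
Total award: $81,100 + $16,220 = $97,320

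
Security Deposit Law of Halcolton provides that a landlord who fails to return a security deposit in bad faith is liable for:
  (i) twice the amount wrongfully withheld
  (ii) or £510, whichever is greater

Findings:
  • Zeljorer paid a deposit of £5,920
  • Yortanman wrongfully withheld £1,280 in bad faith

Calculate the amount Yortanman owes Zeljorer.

Doubled: 2 × £1,280 = £2,560
Minimum £510: £2,560 meets the minimum, no increase.

£2,560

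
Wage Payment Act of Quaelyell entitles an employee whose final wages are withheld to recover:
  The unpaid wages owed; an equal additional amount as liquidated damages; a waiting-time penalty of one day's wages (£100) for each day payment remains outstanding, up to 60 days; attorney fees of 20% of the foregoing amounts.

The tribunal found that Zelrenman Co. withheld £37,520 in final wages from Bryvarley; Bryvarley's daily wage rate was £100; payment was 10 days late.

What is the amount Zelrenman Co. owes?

Liquidated damages (equal amount): £37,520
Penalty days: min(10, 60) = 10
Waiting-time penalty: 10 × £100 = £1,000
Subtotal: £37,520 + £37,520 + £1,000 = £76,040
Attorney fees: 20% of £76,040 = £15,208
Total award: £76,040 + £15,208 = £91,248

Total award: £91,248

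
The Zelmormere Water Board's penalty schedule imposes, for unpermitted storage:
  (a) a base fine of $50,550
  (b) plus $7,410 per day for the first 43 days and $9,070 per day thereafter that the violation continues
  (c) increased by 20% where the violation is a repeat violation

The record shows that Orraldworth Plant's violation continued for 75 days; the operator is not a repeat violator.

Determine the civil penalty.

$659,420

First 43 days: 43 × $7,410 = $318,630
Remaining days: (75 − 43) × $9,070 = $290,240
Per-day component: $318,630 + $290,240 = $608,870
Base plus per-day: $50,550 + $608,870 = $659,420
The operator is not a repeat violator: no 20% increase.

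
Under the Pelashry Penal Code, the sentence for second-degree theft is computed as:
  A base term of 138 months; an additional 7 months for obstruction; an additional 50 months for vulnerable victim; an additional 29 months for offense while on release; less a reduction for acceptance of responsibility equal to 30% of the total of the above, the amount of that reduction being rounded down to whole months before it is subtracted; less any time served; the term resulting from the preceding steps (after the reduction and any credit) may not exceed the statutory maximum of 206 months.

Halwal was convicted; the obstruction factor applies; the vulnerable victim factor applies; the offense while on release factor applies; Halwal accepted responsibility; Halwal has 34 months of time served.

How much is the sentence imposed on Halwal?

Obstruction enhancement: +7 months
Vulnerable victim enhancement: +50 months
Offense while on release enhancement: +29 months
Adjusted term: 138 months + 7 months + 50 months + 29 months = 224 months
Acceptance of responsibility reduction: 30% of 224 months = 67 months (rounded down)
After reduction: 224 − 67 = 157 months
Less time served: 157 months − 34 months = 123 months
Cap at 206 months: 123 months is within the cap, no reduction.

123 months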